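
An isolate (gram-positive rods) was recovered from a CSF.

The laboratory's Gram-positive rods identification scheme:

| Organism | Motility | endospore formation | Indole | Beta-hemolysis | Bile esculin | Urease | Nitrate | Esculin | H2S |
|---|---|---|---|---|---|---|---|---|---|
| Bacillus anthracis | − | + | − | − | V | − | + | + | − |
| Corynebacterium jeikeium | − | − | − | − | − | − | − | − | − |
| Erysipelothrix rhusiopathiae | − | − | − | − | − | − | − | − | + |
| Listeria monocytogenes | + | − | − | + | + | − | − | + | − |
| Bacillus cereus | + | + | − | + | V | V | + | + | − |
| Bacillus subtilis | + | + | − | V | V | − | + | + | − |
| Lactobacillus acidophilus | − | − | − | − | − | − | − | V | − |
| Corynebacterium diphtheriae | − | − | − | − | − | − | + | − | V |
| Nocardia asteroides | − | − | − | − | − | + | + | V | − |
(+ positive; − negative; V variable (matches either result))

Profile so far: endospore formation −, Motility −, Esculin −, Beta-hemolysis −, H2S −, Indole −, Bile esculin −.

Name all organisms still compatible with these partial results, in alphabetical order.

Corynebacterium diphtheriae, Corynebacterium jeikeium, Lactobacillus acidophilus, Nocardia asteroides

Esculin −: excludes Bacillus anthracis, Listeria monocytogenes, Bacillus cereus, Bacillus subtilis — 5 left.
endospore formation −: all 5 remaining candidates are consistent.
H2S −: excludes Erysipelothrix rhusiopathiae — 4 left.
Beta-hemolysis −: all 4 remaining candidates are consistent.
Motility −: all 4 remaining candidates are consistent.
Indole −: all 4 remaining candidates are consistent.
Bile esculin −: all 4 remaining candidates are consistent.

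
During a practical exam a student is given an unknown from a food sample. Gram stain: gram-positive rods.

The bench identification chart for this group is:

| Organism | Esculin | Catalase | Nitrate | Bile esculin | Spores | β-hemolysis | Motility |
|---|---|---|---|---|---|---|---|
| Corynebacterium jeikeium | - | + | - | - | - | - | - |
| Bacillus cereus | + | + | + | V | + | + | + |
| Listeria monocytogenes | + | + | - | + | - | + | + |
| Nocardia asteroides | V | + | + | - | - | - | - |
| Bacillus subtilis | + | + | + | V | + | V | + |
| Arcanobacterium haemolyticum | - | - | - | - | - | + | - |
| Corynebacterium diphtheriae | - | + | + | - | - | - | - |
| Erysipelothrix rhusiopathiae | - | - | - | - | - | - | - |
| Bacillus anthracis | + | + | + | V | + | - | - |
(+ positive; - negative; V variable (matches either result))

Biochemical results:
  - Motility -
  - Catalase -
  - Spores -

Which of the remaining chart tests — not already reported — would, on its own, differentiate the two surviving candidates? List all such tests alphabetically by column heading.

Spores -: excludes Bacillus cereus, Bacillus subtilis, Bacillus anthracis — 6 left.
Catalase -: excludes Corynebacterium jeikeium, Listeria monocytogenes, Nocardia asteroides, Corynebacterium diphtheriae — 2 left.
Motility -: all 2 remaining candidates are consistent.
Two candidates remain: Arcanobacterium haemolyticum and Erysipelothrix rhusiopathiae.
  Esculin: - vs - — same for both, does not separate.
  Nitrate: - vs - — same for both, does not separate.
  Bile esculin: - vs - — same for both, does not separate.
  β-hemolysis: Arcanobacterium haemolyticum +, Erysipelothrix rhusiopathiae - — discriminates.

β-hemolysis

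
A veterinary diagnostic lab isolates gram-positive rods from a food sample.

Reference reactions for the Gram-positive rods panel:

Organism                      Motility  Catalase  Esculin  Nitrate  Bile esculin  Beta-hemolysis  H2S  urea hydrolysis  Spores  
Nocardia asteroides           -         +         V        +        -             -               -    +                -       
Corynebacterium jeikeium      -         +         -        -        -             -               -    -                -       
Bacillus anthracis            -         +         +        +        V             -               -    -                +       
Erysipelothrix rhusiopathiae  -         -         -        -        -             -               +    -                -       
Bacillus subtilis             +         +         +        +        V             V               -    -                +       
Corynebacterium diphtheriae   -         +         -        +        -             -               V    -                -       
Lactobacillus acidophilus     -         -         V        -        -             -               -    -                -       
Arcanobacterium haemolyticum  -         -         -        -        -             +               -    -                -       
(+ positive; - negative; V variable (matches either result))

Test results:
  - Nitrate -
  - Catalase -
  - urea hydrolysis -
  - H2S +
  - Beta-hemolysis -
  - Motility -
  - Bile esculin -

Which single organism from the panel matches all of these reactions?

H2S +: excludes 6 organisms — 2 left.
Beta-hemolysis -: all 2 remaining candidates are consistent.
Catalase -: excludes Corynebacterium diphtheriae — 1 left.
Motility -: the one remaining candidate is consistent.
urea hydrolysis -: the one remaining candidate is consistent.
Bile esculin -: the one remaining candidate is consistent.
Nitrate -: the one remaining candidate is consistent.

Erysipelothrix rhusiopathiae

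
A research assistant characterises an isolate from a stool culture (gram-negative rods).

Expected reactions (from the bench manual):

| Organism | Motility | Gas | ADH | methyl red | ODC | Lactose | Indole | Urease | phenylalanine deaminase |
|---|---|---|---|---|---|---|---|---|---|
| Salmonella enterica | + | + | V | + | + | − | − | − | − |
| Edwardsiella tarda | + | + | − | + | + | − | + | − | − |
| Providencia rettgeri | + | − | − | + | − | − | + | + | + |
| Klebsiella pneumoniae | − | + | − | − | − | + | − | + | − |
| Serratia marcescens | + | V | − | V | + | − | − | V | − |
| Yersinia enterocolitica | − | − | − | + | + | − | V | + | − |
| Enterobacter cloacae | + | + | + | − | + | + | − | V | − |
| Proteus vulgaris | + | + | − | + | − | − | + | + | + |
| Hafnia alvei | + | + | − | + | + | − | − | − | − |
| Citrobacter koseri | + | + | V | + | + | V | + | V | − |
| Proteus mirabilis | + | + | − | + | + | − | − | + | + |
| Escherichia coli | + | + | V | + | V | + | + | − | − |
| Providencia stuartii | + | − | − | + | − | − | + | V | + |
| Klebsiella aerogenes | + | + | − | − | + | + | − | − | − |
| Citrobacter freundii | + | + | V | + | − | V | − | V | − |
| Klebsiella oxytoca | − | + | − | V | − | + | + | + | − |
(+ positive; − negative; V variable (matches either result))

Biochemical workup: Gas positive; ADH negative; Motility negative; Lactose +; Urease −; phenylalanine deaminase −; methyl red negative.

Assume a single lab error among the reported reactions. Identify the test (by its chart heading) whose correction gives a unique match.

As reported, no row in the chart matches all 7 reactions.
Reversing phenylalanine deaminase → still no organism matches.
Reversing ADH → still no organism matches.
Reversing Urease → 2 organisms match (not unique).
Reversing Gas → still no organism matches.
Reversing methyl red → still no organism matches.
Reversing Lactose → still no organism matches.
Reversing Motility (to +) → unique match: Klebsiella aerogenes.

Motility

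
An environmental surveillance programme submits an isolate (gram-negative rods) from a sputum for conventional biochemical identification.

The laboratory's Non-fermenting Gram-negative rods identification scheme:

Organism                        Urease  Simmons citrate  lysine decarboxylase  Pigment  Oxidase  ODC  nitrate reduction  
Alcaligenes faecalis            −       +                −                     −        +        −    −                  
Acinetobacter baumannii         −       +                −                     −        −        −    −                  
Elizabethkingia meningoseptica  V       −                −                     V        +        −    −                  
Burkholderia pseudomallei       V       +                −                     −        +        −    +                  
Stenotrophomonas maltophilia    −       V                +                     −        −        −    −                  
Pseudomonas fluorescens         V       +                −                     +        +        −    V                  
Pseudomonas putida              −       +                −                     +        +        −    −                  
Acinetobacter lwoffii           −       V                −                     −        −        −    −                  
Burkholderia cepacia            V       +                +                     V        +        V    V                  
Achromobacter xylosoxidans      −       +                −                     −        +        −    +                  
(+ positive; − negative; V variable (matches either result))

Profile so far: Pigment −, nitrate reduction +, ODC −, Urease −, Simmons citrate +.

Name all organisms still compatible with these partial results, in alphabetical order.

Simmons citrate +: excludes Elizabethkingia meningoseptica — 9 left.
Urease −: all 9 remaining candidates are consistent.
nitrate reduction +: excludes 5 organisms — 4 left.
ODC −: all 4 remaining candidates are consistent.
Pigment −: excludes Pseudomonas fluorescens — 3 left.

Achromobacter xylosoxidans, Burkholderia cepacia, Burkholderia pseudomallei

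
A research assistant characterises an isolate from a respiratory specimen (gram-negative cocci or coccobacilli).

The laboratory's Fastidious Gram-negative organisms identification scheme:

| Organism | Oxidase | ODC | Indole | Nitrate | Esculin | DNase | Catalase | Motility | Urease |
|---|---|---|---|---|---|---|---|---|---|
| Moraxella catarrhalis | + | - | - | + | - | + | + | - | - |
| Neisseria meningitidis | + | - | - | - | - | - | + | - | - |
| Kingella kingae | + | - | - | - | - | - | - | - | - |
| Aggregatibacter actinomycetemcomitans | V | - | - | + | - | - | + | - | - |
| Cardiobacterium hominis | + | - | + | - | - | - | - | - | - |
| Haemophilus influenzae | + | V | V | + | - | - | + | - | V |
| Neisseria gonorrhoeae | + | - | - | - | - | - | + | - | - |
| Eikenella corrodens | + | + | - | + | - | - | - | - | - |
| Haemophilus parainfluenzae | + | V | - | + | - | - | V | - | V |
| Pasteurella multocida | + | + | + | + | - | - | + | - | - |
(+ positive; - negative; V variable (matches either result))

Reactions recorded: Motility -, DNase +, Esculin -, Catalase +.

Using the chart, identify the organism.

Motility -: all 10 remaining candidates are consistent.
Esculin -: all 10 remaining candidates are consistent.
Catalase +: excludes Kingella kingae, Cardiobacterium hominis, Eikenella corrodens — 7 left.
DNase +: excludes 6 organisms — 1 left.

Moraxella catarrhalis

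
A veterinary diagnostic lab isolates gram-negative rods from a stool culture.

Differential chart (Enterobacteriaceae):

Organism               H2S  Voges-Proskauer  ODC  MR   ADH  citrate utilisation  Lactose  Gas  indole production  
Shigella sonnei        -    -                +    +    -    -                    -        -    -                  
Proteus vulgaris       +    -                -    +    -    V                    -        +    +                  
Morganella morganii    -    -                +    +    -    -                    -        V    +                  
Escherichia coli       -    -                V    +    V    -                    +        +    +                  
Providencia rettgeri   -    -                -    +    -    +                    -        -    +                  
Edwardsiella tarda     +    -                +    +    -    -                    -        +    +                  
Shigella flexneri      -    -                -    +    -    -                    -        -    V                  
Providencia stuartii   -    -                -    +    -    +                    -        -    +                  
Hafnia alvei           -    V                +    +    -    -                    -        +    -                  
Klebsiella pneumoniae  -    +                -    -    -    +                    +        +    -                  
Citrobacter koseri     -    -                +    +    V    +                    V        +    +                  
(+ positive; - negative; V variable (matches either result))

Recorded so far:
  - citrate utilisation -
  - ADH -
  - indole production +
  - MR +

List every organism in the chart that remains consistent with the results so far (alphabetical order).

Edwardsiella tarda, Escherichia coli, Morganella morganii, Proteus vulgaris, Shigella flexneri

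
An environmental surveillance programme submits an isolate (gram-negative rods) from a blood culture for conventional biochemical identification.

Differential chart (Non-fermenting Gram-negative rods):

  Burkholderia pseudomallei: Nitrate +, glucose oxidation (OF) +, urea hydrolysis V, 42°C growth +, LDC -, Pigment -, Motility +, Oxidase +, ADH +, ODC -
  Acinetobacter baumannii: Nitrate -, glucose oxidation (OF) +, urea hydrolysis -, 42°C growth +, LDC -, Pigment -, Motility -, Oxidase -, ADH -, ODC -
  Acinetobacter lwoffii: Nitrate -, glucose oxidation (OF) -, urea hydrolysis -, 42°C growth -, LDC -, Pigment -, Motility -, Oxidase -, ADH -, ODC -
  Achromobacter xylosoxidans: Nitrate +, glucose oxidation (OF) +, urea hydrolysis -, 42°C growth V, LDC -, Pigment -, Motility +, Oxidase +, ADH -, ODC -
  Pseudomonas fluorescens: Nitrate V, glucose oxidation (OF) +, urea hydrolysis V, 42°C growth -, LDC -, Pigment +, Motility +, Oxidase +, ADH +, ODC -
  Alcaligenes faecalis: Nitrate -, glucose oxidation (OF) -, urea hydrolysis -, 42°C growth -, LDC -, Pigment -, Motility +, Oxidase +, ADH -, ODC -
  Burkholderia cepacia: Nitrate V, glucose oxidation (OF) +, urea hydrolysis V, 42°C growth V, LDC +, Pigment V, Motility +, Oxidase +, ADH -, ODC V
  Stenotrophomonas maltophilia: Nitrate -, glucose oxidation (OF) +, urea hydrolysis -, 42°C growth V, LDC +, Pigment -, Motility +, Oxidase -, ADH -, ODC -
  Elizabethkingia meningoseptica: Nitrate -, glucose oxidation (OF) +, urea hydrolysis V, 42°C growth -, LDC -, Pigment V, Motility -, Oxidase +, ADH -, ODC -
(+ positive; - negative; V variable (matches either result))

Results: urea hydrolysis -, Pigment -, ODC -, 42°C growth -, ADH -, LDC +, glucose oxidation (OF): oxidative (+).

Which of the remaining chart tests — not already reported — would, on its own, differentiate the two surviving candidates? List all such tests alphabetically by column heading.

glucose oxidation (OF) +: excludes Acinetobacter lwoffii, Alcaligenes faecalis — 7 left.
urea hydrolysis -: all 7 remaining candidates are consistent.
42°C growth -: excludes Burkholderia pseudomallei, Acinetobacter baumannii — 5 left.
ODC -: all 5 remaining candidates are consistent.
Pigment -: excludes Pseudomonas fluorescens — 4 left.
ADH -: all 4 remaining candidates are consistent.
LDC +: excludes Achromobacter xylosoxidans, Elizabethkingia meningoseptica — 2 left.
Two candidates remain: Burkholderia cepacia and Stenotrophomonas maltophilia.
  Nitrate: V vs - — variable for at least one, does not separate.
  Motility: + vs + — same for both, does not separate.
  Oxidase: Burkholderia cepacia +, Stenotrophomonas maltophilia - — discriminates.

Oxidase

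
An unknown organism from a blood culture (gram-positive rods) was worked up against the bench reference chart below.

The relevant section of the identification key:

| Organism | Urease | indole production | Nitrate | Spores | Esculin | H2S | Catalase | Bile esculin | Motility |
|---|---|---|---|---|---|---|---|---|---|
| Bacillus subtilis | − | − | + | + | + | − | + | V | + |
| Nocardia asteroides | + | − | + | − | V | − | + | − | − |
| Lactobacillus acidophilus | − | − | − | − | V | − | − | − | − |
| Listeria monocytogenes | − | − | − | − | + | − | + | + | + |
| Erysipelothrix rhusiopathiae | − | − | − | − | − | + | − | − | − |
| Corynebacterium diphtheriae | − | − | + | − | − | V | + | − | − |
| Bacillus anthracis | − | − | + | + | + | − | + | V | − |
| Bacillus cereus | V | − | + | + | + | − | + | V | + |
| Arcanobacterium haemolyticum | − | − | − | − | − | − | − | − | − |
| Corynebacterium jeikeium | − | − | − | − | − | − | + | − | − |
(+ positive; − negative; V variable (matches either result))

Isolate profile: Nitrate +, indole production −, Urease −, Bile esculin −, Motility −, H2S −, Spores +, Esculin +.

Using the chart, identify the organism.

Spores +: excludes 7 organisms — 3 left.
Esculin +: all 3 remaining candidates are consistent.
Motility −: excludes Bacillus subtilis, Bacillus cereus — 1 left.
indole production −: the one remaining candidate is consistent.
Bile esculin −: the one remaining candidate is consistent.
Urease −: the one remaining candidate is consistent.
Nitrate +: the one remaining candidate is consistent.
H2S −: the one remaining candidate is consistent.

Bacillus anthracis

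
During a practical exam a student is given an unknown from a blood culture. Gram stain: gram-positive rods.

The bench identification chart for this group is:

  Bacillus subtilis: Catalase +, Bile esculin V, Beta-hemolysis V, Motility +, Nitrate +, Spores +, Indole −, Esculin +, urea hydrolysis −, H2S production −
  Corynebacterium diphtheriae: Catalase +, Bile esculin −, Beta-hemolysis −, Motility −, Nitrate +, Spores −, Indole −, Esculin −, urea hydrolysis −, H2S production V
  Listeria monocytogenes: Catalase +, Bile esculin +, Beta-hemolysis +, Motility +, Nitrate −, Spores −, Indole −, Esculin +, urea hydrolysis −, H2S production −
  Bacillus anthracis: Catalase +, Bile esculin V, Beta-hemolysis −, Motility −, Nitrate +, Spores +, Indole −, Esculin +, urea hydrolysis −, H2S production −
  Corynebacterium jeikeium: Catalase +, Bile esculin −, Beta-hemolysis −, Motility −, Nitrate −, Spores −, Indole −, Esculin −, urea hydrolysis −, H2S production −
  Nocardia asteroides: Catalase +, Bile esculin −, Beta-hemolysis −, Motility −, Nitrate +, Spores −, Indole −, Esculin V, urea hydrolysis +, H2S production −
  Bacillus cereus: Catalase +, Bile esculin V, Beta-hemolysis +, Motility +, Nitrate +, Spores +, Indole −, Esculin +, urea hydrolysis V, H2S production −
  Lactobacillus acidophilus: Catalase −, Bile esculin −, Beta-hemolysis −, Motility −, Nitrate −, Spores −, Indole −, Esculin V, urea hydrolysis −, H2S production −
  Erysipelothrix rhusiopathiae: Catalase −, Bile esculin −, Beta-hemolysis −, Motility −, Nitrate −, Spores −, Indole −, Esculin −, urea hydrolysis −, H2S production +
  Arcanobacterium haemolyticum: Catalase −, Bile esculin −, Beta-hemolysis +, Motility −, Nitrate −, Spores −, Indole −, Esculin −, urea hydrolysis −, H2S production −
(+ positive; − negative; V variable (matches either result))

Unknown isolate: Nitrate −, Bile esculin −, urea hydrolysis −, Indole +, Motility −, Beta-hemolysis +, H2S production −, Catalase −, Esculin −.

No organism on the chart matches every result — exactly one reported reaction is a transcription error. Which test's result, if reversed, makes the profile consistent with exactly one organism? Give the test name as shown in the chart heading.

As reported, no row in the chart matches all 9 reactions.
Reversing H2S production → still no organism matches.
Reversing Beta-hemolysis → still no organism matches.
Reversing urea hydrolysis → still no organism matches.
Reversing Catalase → still no organism matches.
Reversing Indole (to −) → unique match: Arcanobacterium haemolyticum.
Reversing Bile esculin → still no organism matches.
Reversing Nitrate → still no organism matches.
Reversing Esculin → still no organism matches.
Reversing Motility → still no organism matches.

Indole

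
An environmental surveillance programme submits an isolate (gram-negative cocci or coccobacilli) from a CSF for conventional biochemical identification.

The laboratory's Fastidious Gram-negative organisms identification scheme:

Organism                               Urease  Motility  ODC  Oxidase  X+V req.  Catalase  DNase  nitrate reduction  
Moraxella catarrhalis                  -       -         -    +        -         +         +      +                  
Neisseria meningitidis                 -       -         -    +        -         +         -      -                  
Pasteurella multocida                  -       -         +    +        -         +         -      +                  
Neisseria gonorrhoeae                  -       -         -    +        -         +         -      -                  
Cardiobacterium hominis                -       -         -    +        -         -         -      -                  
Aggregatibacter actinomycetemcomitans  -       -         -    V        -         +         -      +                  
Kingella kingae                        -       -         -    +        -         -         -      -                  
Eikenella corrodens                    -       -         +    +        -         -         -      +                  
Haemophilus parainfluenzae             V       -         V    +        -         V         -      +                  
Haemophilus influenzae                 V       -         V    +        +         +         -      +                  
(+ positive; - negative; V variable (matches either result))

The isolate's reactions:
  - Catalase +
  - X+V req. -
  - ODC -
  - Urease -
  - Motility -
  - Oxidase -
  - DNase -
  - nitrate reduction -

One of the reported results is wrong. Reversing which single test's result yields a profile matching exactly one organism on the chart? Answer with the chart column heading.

nitrate reduction

As reported, no row in the chart matches all 8 reactions.
Reversing nitrate reduction (to +) → unique match: Aggregatibacter actinomycetemcomitans.
Reversing ODC → still no organism matches.
Reversing DNase → still no organism matches.
Reversing Urease → still no organism matches.
Reversing Catalase → still no organism matches.
Reversing Oxidase → 2 organisms match (not unique).
Reversing X+V req. → still no organism matches.
Reversing Motility → still no organism matches.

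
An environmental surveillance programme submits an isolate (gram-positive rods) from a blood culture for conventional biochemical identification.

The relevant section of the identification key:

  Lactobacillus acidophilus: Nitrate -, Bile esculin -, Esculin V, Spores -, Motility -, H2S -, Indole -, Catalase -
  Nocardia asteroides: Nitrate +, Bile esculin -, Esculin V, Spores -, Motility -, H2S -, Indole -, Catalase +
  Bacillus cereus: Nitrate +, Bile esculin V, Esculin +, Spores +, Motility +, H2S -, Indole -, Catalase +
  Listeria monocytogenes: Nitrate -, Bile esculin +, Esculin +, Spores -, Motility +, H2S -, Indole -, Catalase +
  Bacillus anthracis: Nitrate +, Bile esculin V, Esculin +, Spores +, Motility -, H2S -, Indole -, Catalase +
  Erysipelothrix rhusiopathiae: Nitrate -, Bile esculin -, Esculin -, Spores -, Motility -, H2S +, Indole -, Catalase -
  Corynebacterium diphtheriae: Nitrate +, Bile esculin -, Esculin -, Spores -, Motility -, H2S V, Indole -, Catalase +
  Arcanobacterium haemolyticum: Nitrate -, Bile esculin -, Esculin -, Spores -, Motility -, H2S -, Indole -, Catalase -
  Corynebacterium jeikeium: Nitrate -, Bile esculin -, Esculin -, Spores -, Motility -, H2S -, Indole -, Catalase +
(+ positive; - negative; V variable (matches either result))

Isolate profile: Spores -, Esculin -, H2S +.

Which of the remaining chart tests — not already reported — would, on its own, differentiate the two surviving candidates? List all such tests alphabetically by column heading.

Catalase, Nitrate

Esculin -: excludes Bacillus cereus, Listeria monocytogenes, Bacillus anthracis — 6 left.
Spores -: all 6 remaining candidates are consistent.
H2S +: excludes Lactobacillus acidophilus, Nocardia asteroides, Arcanobacterium haemolyticum, Corynebacterium jeikeium — 2 left.
Two candidates remain: Corynebacterium diphtheriae and Erysipelothrix rhusiopathiae.
  Nitrate: Corynebacterium diphtheriae +, Erysipelothrix rhusiopathiae - — discriminates.
  Bile esculin: - vs - — same for both, does not separate.
  Motility: - vs - — same for both, does not separate.
  Indole: - vs - — same for both, does not separate.
  Catalase: Corynebacterium diphtheriae +, Erysipelothrix rhusiopathiae - — discriminates.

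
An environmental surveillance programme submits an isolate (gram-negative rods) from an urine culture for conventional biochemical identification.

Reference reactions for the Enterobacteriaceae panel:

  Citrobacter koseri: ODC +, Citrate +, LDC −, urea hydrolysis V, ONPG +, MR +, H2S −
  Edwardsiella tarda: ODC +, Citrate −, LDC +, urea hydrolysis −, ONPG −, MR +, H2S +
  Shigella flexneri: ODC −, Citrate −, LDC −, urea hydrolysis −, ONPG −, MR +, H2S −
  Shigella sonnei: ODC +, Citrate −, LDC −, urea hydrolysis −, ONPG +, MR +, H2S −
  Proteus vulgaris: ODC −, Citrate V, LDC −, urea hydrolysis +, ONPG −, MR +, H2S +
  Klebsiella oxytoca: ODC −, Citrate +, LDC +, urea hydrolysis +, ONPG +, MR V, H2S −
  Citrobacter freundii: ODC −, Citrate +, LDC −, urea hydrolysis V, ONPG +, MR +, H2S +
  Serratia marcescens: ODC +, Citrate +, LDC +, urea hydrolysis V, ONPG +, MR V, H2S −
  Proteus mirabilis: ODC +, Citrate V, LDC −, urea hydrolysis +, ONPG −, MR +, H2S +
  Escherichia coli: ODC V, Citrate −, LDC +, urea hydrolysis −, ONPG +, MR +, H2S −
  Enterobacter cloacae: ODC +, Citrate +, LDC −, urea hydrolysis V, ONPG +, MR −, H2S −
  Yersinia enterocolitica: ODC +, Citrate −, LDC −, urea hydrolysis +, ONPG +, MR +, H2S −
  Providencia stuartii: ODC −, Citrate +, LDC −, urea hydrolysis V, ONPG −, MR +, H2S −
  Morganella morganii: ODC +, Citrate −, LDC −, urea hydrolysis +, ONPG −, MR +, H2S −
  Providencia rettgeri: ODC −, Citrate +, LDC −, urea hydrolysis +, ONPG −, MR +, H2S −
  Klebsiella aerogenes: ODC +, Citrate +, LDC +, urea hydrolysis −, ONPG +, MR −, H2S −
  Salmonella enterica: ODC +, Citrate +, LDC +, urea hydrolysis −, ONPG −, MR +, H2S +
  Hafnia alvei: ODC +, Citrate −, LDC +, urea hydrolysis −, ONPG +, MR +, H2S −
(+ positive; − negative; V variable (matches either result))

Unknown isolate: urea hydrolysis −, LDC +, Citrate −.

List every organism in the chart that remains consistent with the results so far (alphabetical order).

Edwardsiella tarda, Escherichia coli, Hafnia alvei

LDC +: excludes 11 organisms — 7 left.
urea hydrolysis −: excludes Klebsiella oxytoca — 6 left.
Citrate −: excludes Serratia marcescens, Klebsiella aerogenes, Salmonella enterica — 3 left.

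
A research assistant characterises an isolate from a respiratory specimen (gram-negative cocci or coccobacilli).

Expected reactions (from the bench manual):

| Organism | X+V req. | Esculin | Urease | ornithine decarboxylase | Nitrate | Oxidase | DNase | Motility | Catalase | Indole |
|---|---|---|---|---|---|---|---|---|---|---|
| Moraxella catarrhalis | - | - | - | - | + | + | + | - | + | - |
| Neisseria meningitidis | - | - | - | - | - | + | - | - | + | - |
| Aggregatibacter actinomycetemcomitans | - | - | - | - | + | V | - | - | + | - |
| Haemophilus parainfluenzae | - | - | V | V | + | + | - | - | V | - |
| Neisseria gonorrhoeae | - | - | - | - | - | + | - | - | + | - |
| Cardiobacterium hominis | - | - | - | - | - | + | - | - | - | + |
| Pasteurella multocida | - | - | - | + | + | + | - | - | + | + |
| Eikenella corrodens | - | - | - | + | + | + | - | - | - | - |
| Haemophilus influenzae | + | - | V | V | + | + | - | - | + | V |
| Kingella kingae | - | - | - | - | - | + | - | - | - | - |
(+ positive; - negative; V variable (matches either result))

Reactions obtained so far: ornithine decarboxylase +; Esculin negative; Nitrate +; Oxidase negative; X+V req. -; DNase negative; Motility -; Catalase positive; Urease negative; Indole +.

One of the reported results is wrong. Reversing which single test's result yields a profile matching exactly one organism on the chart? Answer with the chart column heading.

Oxidase

As reported, no row in the chart matches all 10 reactions.
Reversing X+V req. → still no organism matches.
Reversing Nitrate → still no organism matches.
Reversing Catalase → still no organism matches.
Reversing Motility → still no organism matches.
Reversing DNase → still no organism matches.
Reversing ornithine decarboxylase → still no organism matches.
Reversing Oxidase (to +) → unique match: Pasteurella multocida.
Reversing Urease → still no organism matches.
Reversing Esculin → still no organism matches.
Reversing Indole → still no organism matches.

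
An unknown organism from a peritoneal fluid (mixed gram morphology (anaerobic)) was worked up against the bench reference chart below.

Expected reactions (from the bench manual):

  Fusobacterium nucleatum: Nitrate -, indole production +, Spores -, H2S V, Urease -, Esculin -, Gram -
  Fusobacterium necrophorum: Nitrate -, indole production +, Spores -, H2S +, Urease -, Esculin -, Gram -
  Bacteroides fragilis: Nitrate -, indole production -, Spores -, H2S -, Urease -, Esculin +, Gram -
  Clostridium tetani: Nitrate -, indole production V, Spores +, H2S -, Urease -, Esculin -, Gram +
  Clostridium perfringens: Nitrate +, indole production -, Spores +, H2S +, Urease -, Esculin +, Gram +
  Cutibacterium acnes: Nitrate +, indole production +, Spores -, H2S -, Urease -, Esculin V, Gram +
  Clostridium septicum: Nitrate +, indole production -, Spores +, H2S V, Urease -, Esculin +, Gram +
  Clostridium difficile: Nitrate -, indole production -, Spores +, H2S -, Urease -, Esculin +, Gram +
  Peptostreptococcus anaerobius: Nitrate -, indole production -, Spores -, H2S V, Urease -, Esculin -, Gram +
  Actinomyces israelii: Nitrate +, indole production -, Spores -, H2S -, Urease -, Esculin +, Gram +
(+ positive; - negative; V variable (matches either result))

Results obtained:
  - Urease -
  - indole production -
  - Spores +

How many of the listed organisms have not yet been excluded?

4

Urease -: all 10 remaining candidates are consistent.
indole production -: excludes Fusobacterium nucleatum, Fusobacterium necrophorum, Cutibacterium acnes — 7 left.
Spores +: excludes Bacteroides fragilis, Peptostreptococcus anaerobius, Actinomyces israelii — 4 left.
Still consistent: Clostridium difficile, Clostridium perfringens, Clostridium septicum, Clostridium tetani.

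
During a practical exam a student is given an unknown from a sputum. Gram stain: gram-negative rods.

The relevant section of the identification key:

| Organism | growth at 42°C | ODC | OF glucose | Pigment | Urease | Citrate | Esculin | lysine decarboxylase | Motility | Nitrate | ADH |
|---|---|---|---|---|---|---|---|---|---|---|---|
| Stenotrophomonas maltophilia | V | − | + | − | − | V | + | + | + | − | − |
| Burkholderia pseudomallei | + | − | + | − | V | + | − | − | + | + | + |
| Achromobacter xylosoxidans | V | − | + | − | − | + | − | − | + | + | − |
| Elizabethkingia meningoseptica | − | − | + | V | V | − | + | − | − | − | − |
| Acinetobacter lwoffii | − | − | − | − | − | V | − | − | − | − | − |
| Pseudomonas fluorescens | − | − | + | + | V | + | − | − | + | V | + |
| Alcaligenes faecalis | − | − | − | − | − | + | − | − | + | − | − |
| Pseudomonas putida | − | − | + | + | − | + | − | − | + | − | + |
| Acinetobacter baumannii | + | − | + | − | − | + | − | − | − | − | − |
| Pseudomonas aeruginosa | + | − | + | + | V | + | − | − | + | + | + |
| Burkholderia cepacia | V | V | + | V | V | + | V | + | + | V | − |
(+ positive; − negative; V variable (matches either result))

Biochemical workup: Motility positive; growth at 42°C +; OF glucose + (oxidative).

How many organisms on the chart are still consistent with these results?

Motility +: excludes Elizabethkingia meningoseptica, Acinetobacter lwoffii, Acinetobacter baumannii — 8 left.
growth at 42°C +: excludes Pseudomonas fluorescens, Alcaligenes faecalis, Pseudomonas putida — 5 left.
OF glucose +: all 5 remaining candidates are consistent.
Still consistent: Achromobacter xylosoxidans, Burkholderia cepacia, Burkholderia pseudomallei, Pseudomonas aeruginosa, Stenotrophomonas maltophilia.

5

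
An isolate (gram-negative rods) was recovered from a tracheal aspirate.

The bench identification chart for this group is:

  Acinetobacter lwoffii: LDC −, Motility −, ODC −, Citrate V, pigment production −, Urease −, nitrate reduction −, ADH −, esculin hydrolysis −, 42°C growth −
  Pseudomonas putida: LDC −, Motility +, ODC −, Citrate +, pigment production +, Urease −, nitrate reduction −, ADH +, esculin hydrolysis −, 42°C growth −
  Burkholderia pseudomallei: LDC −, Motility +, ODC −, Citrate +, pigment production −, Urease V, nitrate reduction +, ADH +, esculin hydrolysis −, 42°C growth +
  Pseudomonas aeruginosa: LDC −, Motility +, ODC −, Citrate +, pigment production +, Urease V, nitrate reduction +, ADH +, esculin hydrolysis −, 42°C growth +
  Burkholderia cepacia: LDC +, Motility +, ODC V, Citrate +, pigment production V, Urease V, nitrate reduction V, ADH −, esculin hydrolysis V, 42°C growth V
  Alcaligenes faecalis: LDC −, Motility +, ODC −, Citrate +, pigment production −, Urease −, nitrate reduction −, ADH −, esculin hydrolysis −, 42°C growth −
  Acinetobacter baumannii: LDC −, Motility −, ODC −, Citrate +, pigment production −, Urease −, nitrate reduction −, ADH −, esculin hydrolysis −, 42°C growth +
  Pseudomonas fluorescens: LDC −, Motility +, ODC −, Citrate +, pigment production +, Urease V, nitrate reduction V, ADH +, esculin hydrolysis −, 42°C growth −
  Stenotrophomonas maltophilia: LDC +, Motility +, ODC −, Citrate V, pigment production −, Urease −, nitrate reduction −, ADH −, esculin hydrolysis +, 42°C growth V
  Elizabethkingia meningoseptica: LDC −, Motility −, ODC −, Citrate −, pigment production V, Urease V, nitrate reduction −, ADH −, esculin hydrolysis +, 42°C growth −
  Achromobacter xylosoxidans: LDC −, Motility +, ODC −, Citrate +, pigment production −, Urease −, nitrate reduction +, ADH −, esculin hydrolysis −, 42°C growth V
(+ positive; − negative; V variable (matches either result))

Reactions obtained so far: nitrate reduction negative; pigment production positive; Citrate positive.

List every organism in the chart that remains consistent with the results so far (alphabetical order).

Burkholderia cepacia, Pseudomonas fluorescens, Pseudomonas putida

nitrate reduction −: excludes Burkholderia pseudomallei, Pseudomonas aeruginosa, Achromobacter xylosoxidans — 8 left.
Citrate +: excludes Elizabethkingia meningoseptica — 7 left.
pigment production +: excludes Acinetobacter lwoffii, Alcaligenes faecalis, Acinetobacter baumannii, Stenotrophomonas maltophilia — 3 left.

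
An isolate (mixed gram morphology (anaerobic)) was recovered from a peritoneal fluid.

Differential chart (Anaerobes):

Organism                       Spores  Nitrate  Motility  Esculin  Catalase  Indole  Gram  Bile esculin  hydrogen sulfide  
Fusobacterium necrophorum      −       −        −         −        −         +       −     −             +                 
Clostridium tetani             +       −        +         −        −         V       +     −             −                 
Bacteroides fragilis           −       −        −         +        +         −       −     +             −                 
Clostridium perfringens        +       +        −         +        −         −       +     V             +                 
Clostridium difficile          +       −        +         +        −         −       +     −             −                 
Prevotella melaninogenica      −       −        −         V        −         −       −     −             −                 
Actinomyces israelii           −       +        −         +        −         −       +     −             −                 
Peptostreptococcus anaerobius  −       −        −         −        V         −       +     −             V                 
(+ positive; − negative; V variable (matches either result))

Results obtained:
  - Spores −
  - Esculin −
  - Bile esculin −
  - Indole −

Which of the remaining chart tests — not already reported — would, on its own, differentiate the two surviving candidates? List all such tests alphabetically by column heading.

Gram

Bile esculin −: excludes Bacteroides fragilis — 7 left.
Indole −: excludes Fusobacterium necrophorum — 6 left.
Spores −: excludes Clostridium tetani, Clostridium perfringens, Clostridium difficile — 3 left.
Esculin −: excludes Actinomyces israelii — 2 left.
Two candidates remain: Peptostreptococcus anaerobius and Prevotella melaninogenica.
  Nitrate: − vs − — same for both, does not separate.
  Motility: − vs − — same for both, does not separate.
  Catalase: V vs − — variable for at least one, does not separate.
  Gram: Peptostreptococcus anaerobius +, Prevotella melaninogenica − — discriminates.
  hydrogen sulfide: V vs − — variable for at least one, does not separate.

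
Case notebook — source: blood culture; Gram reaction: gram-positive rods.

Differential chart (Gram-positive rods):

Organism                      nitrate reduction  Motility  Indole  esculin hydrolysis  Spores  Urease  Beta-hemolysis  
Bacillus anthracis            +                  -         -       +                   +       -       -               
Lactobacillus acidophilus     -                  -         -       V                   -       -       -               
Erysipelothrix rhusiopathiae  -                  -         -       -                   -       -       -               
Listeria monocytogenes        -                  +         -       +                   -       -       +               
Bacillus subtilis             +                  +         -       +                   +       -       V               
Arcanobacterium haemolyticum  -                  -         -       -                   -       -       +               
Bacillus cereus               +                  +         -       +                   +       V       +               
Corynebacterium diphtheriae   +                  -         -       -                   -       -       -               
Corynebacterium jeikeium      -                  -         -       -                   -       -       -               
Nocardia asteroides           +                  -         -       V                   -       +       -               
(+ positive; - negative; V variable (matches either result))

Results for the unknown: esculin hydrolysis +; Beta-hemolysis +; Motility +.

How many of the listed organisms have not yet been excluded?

esculin hydrolysis +: excludes Erysipelothrix rhusiopathiae, Arcanobacterium haemolyticum, Corynebacterium diphtheriae, Corynebacterium jeikeium — 6 left.
Beta-hemolysis +: excludes Bacillus anthracis, Lactobacillus acidophilus, Nocardia asteroides — 3 left.
Motility +: all 3 remaining candidates are consistent.
Still consistent: Bacillus cereus, Bacillus subtilis, Listeria monocytogenes.

3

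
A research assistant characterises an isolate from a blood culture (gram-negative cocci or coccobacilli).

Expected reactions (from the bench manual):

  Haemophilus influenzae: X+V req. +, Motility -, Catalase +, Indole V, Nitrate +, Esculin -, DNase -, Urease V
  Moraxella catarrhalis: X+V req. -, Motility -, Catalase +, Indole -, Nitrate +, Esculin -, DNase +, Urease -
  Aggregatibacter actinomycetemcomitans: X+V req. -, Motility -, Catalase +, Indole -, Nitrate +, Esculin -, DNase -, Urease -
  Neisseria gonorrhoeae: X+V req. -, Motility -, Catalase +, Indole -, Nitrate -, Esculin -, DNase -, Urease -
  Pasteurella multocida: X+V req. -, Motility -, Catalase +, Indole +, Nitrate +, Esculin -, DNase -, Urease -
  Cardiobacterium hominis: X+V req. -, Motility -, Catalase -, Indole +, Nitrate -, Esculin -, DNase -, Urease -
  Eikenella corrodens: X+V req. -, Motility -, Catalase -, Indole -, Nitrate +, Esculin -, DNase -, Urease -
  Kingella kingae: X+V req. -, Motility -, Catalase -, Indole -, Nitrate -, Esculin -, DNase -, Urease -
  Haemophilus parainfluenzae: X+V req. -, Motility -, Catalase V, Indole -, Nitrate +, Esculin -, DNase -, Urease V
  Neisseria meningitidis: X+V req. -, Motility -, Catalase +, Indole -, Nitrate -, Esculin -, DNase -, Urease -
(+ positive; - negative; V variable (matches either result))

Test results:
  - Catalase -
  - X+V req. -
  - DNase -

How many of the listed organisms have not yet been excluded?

4

X+V req. -: excludes Haemophilus influenzae — 9 left.
Catalase -: excludes 5 organisms — 4 left.
DNase -: all 4 remaining candidates are consistent.
Still consistent: Cardiobacterium hominis, Eikenella corrodens, Haemophilus parainfluenzae, Kingella kingae.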